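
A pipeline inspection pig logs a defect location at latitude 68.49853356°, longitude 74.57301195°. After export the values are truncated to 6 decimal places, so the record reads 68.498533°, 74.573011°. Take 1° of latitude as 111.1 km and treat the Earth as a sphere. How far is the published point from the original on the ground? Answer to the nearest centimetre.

Δlat = 68.49853356 − 68.498533 = +0.00000056°; Δlon = 74.57301195 − 74.573011 = +0.00000095°.
North–south shift: 0.00000056 × 111100 = 0.062216 m.
East–west at this latitude: 0.00000095° × 111100 × cos 68.4985° ≈ 0.00000095 × 40720.9 = 0.0386849 m.
Combined displacement = (0.062216² + 0.0386849²)^½ ≈ 0.0732622 m.
That is 0.0732622 m = 7.3262 cm.

7 centimetres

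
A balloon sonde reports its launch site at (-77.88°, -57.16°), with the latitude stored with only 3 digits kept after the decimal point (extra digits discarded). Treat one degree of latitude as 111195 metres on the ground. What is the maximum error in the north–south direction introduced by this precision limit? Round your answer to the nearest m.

Truncating at 3 decimal places can drop up to a full unit in the last place, so the latitude may be off by as much as 0.001°.
North–south distance: 0.001° × 111195 m/° = 111.195 m.

111 m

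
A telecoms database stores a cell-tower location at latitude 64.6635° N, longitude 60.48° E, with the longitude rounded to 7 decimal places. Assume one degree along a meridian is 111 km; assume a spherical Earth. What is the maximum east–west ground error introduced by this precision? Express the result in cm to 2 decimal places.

Rounding to 7 decimal places leaves the longitude within ±5e-08° of the true value.
At latitude 64.6635° a degree of longitude spans 111000 m × cos 64.6635° = 111000 × 0.4279 ≈ 47500.6 m.
Maximum E–W displacement: 5e-08 × 47500.6 = 0.00237503 m.
That is 0.00237503 m = 0.2375 cm.

0.24 cm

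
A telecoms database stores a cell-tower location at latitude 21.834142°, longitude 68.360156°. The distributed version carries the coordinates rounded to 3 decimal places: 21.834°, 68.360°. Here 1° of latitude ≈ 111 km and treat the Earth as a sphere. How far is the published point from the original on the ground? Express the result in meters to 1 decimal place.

The latitude changed by +0.000142° and the longitude by +0.000156°.
N–S: 0.000142° × 111000 m/° = 15.762 m.
E–W at 21.834°: 0.000156° × 111000 × cos 21.834° = 0.000156 × 111000 × 0.9283 ≈ 16.0738 m.
Hypotenuse of the two orthogonal shifts: √(15.762² + 16.0738²) = 22.5124 m.

22.5 meters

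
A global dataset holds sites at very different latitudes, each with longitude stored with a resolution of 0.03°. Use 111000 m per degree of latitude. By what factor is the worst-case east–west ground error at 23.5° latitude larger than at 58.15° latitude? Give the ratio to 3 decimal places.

1.738

With a 0.03° grid the true value lies within half a step, ±0.03°/2 = ±0.015°, of the stored one.
Error at 23.5° = 0.015° × 111000 × cos 23.5° ≈ 1665 × 0.9171 = 1526.9 m.
Error at 58.15° = 0.015° × 111000 × cos 58.15° ≈ 1665 × 0.5277 = 878.62 m.
Ratio: 1526.9 / 878.62 = cos 23.5° / cos 58.15° ≈ 1.7379.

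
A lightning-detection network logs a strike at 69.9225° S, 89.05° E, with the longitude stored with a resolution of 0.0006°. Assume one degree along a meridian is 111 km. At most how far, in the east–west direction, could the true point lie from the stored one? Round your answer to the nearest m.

11 m

With a 0.0006° grid the true value lies within half a step, ±0.0006°/2 = ±0.0003°, of the stored one.
Parallels shrink by cos φ, so at 69.9225° a degree of longitude is 111000 × 0.3433 ≈ 38105.3 m.
East–west error: 0.0003° × 38105.3 m/° ≈ 11.4316 m.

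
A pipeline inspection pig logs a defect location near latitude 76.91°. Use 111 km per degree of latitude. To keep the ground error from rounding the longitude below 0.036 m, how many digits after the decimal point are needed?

6

At 76.91° one degree of longitude covers 111000 × cos 76.91° ≈ 111000 × 0.2265 ≈ 25139.4 m.
With N decimal places the half-ulp bound is 0.5·10⁻ᴺ°, or 0.5·10⁻ᴺ × 25139.4 m on the ground.
Need 0.5 × 25139.4 × 10⁻ᴺ ≤ 0.036 → 10⁻ᴺ ≤ 2.864e-06, so N ≥ 5.54.
At 5 places the error can reach 0.126 m, but 6 places keeps it to 0.0126 m.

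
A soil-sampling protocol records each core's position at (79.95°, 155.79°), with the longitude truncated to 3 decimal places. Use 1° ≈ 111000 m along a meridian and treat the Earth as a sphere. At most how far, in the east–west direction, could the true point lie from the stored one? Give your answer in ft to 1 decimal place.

Truncating at 3 decimal places can drop up to a full unit in the last place, so the longitude may be off by as much as 0.001°.
One degree of longitude at 79.95° is 111000 × cos 79.95° ≈ 111000 × 0.1745 = 19370.3 m.
East–west error: 0.001° × 19370.3 m/° ≈ 19.3703 m.
In feet: 19.3703 m ÷ 0.3048 ≈ 63.551 ft.

63.6 ft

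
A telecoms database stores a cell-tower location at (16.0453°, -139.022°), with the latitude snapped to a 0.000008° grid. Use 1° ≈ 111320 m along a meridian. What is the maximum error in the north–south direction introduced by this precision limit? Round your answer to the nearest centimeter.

With a 0.000008° grid the true value lies within half a step, ±0.000008°/2 = ±4e-06°, of the stored one.
Along the meridian that is 4e-06° × 111320 m/° = 0.44528 m.
That is 0.44528 m = 44.528 cm.

45 centimeters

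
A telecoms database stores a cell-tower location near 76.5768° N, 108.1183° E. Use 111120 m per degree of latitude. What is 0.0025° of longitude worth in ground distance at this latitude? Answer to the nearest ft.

One degree of longitude here spans 111120 × cos 76.5768° = 111120 × 0.2321 ≈ 25795.6 m; 0.0025° of that is 64.489 m.
In feet: 64.489 m ÷ 0.3048 ≈ 211.58 ft.

212 ft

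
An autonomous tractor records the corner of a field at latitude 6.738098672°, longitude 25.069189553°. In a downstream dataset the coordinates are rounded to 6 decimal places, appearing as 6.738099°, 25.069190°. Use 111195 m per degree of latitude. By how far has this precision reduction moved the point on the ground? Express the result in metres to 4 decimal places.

0.0614 metres

The latitude changed by -0.000000328° and the longitude by -0.000000447°.
North–south shift: -0.000000328 × 111195 = -0.036472 m.
E–W at 6.7381°: -0.000000447° × 111195 × cos 6.7381° = -0.000000447 × 111195 × 0.9931 ≈ -0.0493609 m.
Combined displacement = (0.036472² + 0.0493609²)^½ ≈ 0.0613734 m.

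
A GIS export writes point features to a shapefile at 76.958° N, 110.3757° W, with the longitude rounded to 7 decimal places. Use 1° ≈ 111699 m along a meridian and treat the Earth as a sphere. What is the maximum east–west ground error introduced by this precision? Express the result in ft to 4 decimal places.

Rounding to 7 decimal places leaves the longitude within ±5e-08° of the true value.
One degree of longitude at 76.958° is 111699 × cos 76.958° ≈ 111699 × 0.2257 = 25206.6 m.
Maximum E–W displacement: 5e-08 × 25206.6 = 0.00126033 m.
In feet: 0.00126033 m ÷ 0.3048 ≈ 0.0041349 ft.

0.0041 ft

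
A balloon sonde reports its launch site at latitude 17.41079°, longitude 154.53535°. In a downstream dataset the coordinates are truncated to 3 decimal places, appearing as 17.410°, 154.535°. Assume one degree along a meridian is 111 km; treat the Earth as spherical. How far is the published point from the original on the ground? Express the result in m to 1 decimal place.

Δlat = 17.41079 − 17.410 = +0.00079°; Δlon = 154.53535 − 154.535 = +0.00035°.
N–S: 0.00079° × 111000 m/° = 87.69 m.
E–W at 17.41°: 0.00035° × 111000 × cos 17.41° = 0.00035 × 111000 × 0.9542 ≈ 37.0702 m.
Hypotenuse of the two orthogonal shifts: √(87.69² + 37.0702²) = 95.2037 m.

95.2 m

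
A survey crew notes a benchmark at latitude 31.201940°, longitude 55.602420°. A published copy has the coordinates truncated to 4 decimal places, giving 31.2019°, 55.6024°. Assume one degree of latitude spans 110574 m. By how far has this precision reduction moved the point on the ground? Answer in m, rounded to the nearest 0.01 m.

4.81 m

The latitude changed by +0.000040° and the longitude by +0.000020°.
N–S: 0.000040° × 110574 m/° = 4.42296 m.
East–west at this latitude: 0.000020° × 110574 × cos 31.2019° ≈ 0.000020 × 94579.1 = 1.89158 m.
Combined displacement = (4.42296² + 1.89158²)^½ ≈ 4.81047 m.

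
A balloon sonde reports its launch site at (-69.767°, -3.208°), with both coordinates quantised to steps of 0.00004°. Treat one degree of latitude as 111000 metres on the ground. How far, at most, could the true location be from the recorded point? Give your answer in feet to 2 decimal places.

7.71 feet

With a 0.00004° grid the true value lies within half a step, ±0.00004°/2 = ±2e-05°, of the stored one.
Latitude error → 2e-05 × 111000 = 2.22 m along the meridian.
E–W at 69.767°: 2e-05° × 111000 × cos 69.767° = 2e-05 × 111000 × 0.3458 ≈ 0.767762 m.
The two errors are perpendicular, so the maximum displacement is √(2.22² + 0.767762²) ≈ 2.34901 m.
In feet: 2.34901 m ÷ 0.3048 ≈ 7.7067 ft.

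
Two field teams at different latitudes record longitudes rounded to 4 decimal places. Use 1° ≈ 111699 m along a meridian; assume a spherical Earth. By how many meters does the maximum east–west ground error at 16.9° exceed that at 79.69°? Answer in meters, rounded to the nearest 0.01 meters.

Rounding to 4 decimal places leaves the longitude within ±5e-05° of the true value.
At 16.9°: 5e-05° × 111699 × cos 16.9° = 5e-05 × 111699 × 0.9568 ≈ 5.3438 m.
Error at 79.69° = 5e-05° × 111699 × cos 79.69° ≈ 5.585 × 0.1790 = 0.99956 m.
Difference: 5.3438 − 0.99956 = 4.3442 m.

4.34 meters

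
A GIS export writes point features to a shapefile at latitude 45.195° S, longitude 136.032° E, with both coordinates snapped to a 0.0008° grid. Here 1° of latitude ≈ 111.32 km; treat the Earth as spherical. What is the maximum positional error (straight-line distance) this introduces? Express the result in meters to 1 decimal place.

With a 0.0008° grid the true value lies within half a step, ±0.0008°/2 = ±0.0004°, of the stored one.
N–S: 0.0004° × 111320 m/° = 44.528 m.
Longitude error → 0.0004 × 111320 × cos 45.195° = 0.0004 × 111320 × 0.7047 ≈ 31.3787 m.
The two errors are perpendicular, so the maximum displacement is √(44.528² + 31.3787²) ≈ 54.4735 m.

54.5 meters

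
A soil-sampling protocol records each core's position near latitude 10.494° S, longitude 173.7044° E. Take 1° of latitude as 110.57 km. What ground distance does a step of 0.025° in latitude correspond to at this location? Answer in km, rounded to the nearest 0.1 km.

2.8 km

Along a meridian 0.025° is 0.025 × 110570 = 2764.25 m.
That is 2764.25 m = 2.7643 km.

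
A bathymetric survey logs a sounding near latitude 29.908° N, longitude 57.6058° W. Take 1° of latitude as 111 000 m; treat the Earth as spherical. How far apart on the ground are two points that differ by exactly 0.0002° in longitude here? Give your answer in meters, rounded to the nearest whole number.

19 meters

0.0002° of longitude at 29.908° is 0.0002 × 111000 × cos 29.908° ≈ 0.0002 × 96217.8 = 19.2436 m.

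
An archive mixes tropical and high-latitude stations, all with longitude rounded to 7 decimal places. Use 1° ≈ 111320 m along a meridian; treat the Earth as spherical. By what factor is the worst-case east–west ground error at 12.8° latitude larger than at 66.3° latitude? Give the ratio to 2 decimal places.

2.43

Rounding to 7 decimal places leaves the longitude within ±5e-08° of the true value.
Error at 12.8° = 5e-08° × 111320 × cos 12.8° ≈ 0.005566 × 0.9751 = 0.0054277 m.
At 66.3°: 5e-08° × 111320 × cos 66.3° = 5e-08 × 111320 × 0.4019 ≈ 0.0022372 m.
The ratio reduces to cos 12.8° / cos 66.3° = 0.9751/0.4019 ≈ 2.4261.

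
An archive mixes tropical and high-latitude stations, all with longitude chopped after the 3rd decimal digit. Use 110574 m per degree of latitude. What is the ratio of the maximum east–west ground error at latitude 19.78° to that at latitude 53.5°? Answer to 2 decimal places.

Truncating at 3 decimal places can drop up to a full unit in the last place, so the longitude may be off by as much as 0.001°.
At 19.78°: 0.001° × 110574 × cos 19.78° = 0.001 × 110574 × 0.9410 ≈ 104.05 m.
At 53.5°: 0.001° × 110574 × cos 53.5° = 0.001 × 110574 × 0.5948 ≈ 65.772 m.
The ratio reduces to cos 19.78° / cos 53.5° = 0.9410/0.5948 ≈ 1.5820.

1.58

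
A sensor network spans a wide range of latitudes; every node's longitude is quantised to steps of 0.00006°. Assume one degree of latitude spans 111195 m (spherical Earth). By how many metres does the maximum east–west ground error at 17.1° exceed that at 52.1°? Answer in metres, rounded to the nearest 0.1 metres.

1.1 metres

With a 0.00006° grid the true value lies within half a step, ±0.00006°/2 = ±3e-05°, of the stored one.
Error at 17.1° = 3e-05° × 111195 × cos 17.1° ≈ 3.3359 × 0.9558 = 3.1884 m.
Error at 52.1° = 3e-05° × 111195 × cos 52.1° ≈ 3.3359 × 0.6143 = 2.0492 m.
So the lower-latitude error exceeds the higher by 3.1884 − 2.0492 = 1.1392 m.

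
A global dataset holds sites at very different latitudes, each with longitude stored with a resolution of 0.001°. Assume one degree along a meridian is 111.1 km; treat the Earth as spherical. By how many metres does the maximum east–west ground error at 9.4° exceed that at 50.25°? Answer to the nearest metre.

19 metres

With a 0.001° grid the true value lies within half a step, ±0.001°/2 = ±0.0005°, of the stored one.
Error at 9.4° = 0.0005° × 111100 × cos 9.4° ≈ 55.55 × 0.9866 = 54.804 m.
Error at 50.25° = 0.0005° × 111100 × cos 50.25° ≈ 55.55 × 0.6394 = 35.521 m.
So the lower-latitude error exceeds the higher by 54.804 − 35.521 = 19.283 m.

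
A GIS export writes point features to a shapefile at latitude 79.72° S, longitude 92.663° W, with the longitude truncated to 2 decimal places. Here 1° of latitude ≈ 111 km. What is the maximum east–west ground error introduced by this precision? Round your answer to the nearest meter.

Truncating at 2 decimal places can drop up to a full unit in the last place, so the longitude may be off by as much as 0.01°.
Parallels shrink by cos φ, so at 79.72° a degree of longitude is 111000 × 0.1785 ≈ 19808.9 m.
So at most 0.01° × 19808.9 ≈ 198.089 m east–west.

198 meters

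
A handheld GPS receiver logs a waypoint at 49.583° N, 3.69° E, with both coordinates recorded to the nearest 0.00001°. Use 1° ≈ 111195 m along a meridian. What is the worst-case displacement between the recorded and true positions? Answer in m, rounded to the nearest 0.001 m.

0.663 m

Rounding to 5 decimal places leaves each coordinate within ±5e-06° of the true value.
North–south component: 5e-06° × 111195 = 0.555975 m.
E–W at 49.583°: 5e-06° × 111195 × cos 49.583° = 5e-06 × 111195 × 0.6483 ≈ 0.360464 m.
The two errors are perpendicular, so the maximum displacement is √(0.555975² + 0.360464²) ≈ 0.662603 m.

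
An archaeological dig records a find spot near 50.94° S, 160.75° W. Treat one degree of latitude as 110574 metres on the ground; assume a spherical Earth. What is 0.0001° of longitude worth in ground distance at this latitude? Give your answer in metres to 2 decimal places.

6.97 metres

0.0001° of longitude at 50.94° is 0.0001 × 110574 × cos 50.94° ≈ 0.0001 × 69676.4 = 6.96764 m.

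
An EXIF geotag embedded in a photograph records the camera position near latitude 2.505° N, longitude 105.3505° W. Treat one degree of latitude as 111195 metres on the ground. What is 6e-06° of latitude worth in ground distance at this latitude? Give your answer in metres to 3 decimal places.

0.667 metres

Along a meridian 6e-06° is 6e-06 × 111195 = 0.66717 m.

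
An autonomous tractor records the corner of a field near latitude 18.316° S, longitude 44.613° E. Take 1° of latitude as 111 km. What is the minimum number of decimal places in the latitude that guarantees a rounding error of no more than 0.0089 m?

7 decimal places

One degree of latitude covers 111000 m.
Rounding to N decimal places gives at most 0.5 × 10⁻ᴺ degrees of error, i.e. 0.5 × 10⁻ᴺ × 111000 m.
Setting 55500 × 10⁻ᴺ ≤ 0.0089 gives 10ᴺ ≥ 6.236e+06, i.e. N ≥ 6.79.
So 7 decimal places suffice (0.00555 m); 6 would allow up to 0.0555 m.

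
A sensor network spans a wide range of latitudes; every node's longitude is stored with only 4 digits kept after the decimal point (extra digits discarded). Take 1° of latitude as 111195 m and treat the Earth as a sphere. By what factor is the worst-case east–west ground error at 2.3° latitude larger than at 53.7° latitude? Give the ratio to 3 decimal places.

1.688

Truncating at 4 decimal places can drop up to a full unit in the last place, so the longitude may be off by as much as 0.0001°.
Error at 2.3° = 0.0001° × 111195 × cos 2.3° ≈ 11.12 × 0.9992 = 11.111 m.
At 53.7°: 0.0001° × 111195 × cos 53.7° = 0.0001 × 111195 × 0.5920 ≈ 6.5829 m.
Ratio: 11.111 / 6.5829 = cos 2.3° / cos 53.7° ≈ 1.6878.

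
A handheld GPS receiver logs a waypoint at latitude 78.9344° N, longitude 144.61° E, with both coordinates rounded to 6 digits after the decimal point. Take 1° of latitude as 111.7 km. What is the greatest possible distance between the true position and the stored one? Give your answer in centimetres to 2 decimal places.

Rounding to 6 decimal places leaves each coordinate within ±5e-07° of the true value.
N–S: 5e-07° × 111700 m/° = 0.05585 m.
Longitude error → 5e-07 × 111700 × cos 78.9344° = 5e-07 × 111700 × 0.1919 ≈ 0.0107194 m.
The two errors are perpendicular, so the maximum displacement is √(0.05585² + 0.0107194²) ≈ 0.0568694 m.
That is 0.0568694 m = 5.6869 cm.

5.69 centimetres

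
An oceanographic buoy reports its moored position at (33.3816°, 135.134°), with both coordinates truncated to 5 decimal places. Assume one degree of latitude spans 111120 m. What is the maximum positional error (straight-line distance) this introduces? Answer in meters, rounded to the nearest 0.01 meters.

Truncating at 5 decimal places can drop up to a full unit in the last place, so each coordinate may be off by as much as 1e-05°.
Latitude error → 1e-05 × 111120 = 1.1112 m along the meridian.
E–W at 33.3816°: 1e-05° × 111120 × cos 33.3816° = 1e-05 × 111120 × 0.8350 ≈ 0.927879 m.
Worst case both components are at the extreme and orthogonal: √(1.1112² + 0.927879²) ≈ 1.44766 m.

1.45 meters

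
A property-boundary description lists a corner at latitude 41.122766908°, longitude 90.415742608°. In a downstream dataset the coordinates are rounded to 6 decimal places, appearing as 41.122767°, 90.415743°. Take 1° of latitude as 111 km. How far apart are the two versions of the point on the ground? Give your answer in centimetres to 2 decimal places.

Δlat = 41.122766908 − 41.122767 = -0.000000092°; Δlon = 90.415742608 − 90.415743 = -0.000000392°.
North–south shift: -0.000000092 × 111000 = -0.010212 m.
East–west at this latitude: -0.000000392° × 111000 × cos 41.1228° ≈ -0.000000392 × 83616.5 = -0.0327777 m.
Distance: √(0.010212² + 0.0327777²) ≈ 0.0343316 m.
That is 0.0343316 m = 3.4332 cm.

3.43 centimetres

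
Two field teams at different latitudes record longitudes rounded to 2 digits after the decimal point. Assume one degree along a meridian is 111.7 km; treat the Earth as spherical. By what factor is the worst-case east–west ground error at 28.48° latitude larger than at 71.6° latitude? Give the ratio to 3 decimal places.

2.785

Rounding to 2 decimal places leaves the longitude within ±0.005° of the true value.
Error at 28.48° = 0.005° × 111700 × cos 28.48° ≈ 558.5 × 0.8790 = 490.91 m.
At 71.6°: 0.005° × 111700 × cos 71.6° = 0.005 × 111700 × 0.3156 ≈ 176.29 m.
Ratio: 490.91 / 176.29 = cos 28.48° / cos 71.6° ≈ 2.7847.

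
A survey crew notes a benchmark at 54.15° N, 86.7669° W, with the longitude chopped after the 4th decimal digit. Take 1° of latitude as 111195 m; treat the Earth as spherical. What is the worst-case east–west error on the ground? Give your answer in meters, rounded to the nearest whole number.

Truncating at 4 decimal places can drop up to a full unit in the last place, so the longitude may be off by as much as 0.0001°.
One degree of longitude at 54.15° is 111195 × cos 54.15° ≈ 111195 × 0.5857 = 65123 m.
So at most 0.0001° × 65123 ≈ 6.5123 m east–west.

7 meters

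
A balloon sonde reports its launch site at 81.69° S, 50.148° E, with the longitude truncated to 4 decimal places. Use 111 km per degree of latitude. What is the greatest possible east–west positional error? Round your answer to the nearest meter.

2 meters

Truncating at 4 decimal places can drop up to a full unit in the last place, so the longitude may be off by as much as 0.0001°.
One degree of longitude at 81.69° is 111000 × cos 81.69° ≈ 111000 × 0.1445 = 16042.7 m.
So at most 0.0001° × 16042.7 ≈ 1.60427 m east–west.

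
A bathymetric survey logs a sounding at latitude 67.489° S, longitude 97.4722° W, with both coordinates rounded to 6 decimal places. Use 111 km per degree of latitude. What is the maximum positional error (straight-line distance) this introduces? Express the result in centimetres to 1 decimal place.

5.9 centimetres

Rounding to 6 decimal places leaves each coordinate within ±5e-07° of the true value.
N–S: 5e-07° × 111000 m/° = 0.0555 m.
E–W at 67.489°: 5e-07° × 111000 × cos 67.489° = 5e-07 × 111000 × 0.3829 ≈ 0.0212488 m.
Combining orthogonally: (0.0555² + 0.0212488²)^½ ≈ 0.0594286 m.
That is 0.0594286 m = 5.9429 cm.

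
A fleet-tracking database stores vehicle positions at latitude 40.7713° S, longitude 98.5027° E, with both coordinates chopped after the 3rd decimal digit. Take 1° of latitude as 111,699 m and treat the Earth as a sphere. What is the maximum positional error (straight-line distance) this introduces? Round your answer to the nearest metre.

Truncating at 3 decimal places can drop up to a full unit in the last place, so each coordinate may be off by as much as 0.001°.
North–south component: 0.001° × 111699 = 111.699 m.
Longitude error → 0.001 × 111699 × cos 40.7713° = 0.001 × 111699 × 0.7573 ≈ 84.5921 m.
The two errors are perpendicular, so the maximum displacement is √(111.699² + 84.5921²) ≈ 140.116 m.

140 metres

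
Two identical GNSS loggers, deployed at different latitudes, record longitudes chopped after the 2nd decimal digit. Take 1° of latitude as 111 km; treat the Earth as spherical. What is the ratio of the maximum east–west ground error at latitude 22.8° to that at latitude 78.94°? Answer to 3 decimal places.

Truncating at 2 decimal places can drop up to a full unit in the last place, so the longitude may be off by as much as 0.01°.
Error at 22.8° = 0.01° × 111000 × cos 22.8° ≈ 1110 × 0.9219 = 1023.3 m.
At 78.94°: 0.01° × 111000 × cos 78.94° = 0.01 × 111000 × 0.1918 ≈ 212.94 m.
The ratio reduces to cos 22.8° / cos 78.94° = 0.9219/0.1918 ≈ 4.8055.

4.805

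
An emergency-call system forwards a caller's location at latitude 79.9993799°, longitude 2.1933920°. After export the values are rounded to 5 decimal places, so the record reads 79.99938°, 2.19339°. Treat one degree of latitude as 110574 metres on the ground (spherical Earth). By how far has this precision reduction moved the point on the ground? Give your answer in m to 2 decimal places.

0.04 m

The latitude changed by -0.0000001° and the longitude by +0.0000020°.
N–S: -0.0000001° × 110574 m/° = -0.0110574 m.
East–west at this latitude: 0.0000020° × 110574 × cos 79.9994° ≈ 0.0000020 × 19202.2 = 0.0384043 m.
Distance: √(0.0110574² + 0.0384043²) ≈ 0.0399644 m.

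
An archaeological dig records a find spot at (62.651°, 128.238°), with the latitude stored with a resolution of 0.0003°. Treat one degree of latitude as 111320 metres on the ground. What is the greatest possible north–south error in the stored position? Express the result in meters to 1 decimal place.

16.7 meters

With a 0.0003° grid the true value lies within half a step, ±0.0003°/2 = ±0.00015°, of the stored one.
Along the meridian that is 0.00015° × 111320 m/° = 16.698 m.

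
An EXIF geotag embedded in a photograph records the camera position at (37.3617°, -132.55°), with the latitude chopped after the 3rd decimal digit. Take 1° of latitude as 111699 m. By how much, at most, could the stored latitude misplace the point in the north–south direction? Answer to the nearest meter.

Truncating at 3 decimal places can drop up to a full unit in the last place, so the latitude may be off by as much as 0.001°.
North–south distance: 0.001° × 111699 m/° = 111.699 m.

112 meters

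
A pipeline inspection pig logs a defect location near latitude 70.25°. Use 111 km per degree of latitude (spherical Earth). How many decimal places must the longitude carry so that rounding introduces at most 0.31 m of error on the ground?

At 70.25° one degree of longitude covers 111000 × cos 70.25° ≈ 111000 × 0.3379 ≈ 37508.8 m.
Rounding to N decimal places gives at most 0.5 × 10⁻ᴺ degrees of error, i.e. 0.5 × 10⁻ᴺ × 37508.8 m.
Need 0.5 × 37508.8 × 10⁻ᴺ ≤ 0.31 → 10⁻ᴺ ≤ 1.653e-05, so N ≥ 4.78.
At 4 places the error can reach 1.88 m, but 5 places keeps it to 0.188 m.

5 decimal places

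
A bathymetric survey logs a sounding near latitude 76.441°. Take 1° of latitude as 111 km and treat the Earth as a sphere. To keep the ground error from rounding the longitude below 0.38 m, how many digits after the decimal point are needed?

5 decimal places

At 76.441° one degree of longitude covers 111000 × cos 76.441° ≈ 111000 × 0.2344 ≈ 26023.6 m.
With N decimal places the half-ulp bound is 0.5·10⁻ᴺ°, or 0.5·10⁻ᴺ × 26023.6 m on the ground.
Setting 13011.8 × 10⁻ᴺ ≤ 0.38 gives 10ᴺ ≥ 3.424e+04, i.e. N ≥ 4.53.
So 5 decimal places suffice (0.13 m); 4 would allow up to 1.3 m.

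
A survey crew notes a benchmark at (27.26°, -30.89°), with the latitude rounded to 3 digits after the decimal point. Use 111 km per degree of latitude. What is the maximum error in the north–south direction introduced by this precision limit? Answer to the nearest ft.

182 ft

Rounding to 3 decimal places leaves the latitude within ±0.0005° of the true value.
Along the meridian that is 0.0005° × 111000 m/° = 55.5 m.
Converting: 55.5 m × 3.2808 ft/m ≈ 182.09 ft.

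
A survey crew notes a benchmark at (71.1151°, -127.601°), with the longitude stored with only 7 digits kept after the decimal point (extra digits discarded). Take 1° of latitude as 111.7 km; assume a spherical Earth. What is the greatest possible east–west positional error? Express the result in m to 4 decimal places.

0.0036 m

Truncating at 7 decimal places can drop up to a full unit in the last place, so the longitude may be off by as much as 1e-07°.
One degree of longitude at 71.1151° is 111700 × cos 71.1151° ≈ 111700 × 0.3237 = 36153.7 m.
East–west error: 1e-07° × 36153.7 m/° ≈ 0.00361537 m.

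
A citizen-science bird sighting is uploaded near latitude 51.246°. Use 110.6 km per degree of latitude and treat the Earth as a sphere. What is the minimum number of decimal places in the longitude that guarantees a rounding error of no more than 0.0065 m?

7

At 51.246° one degree of longitude covers 110600 × cos 51.246° ≈ 110600 × 0.6260 ≈ 69233.2 m.
N decimal places → at most half a unit in the last place, 0.5 × 10⁻ᴺ° = 69233.2/2 × 10⁻ᴺ m.
Need 0.5 × 69233.2 × 10⁻ᴺ ≤ 0.0065 → 10⁻ᴺ ≤ 1.878e-07, so N ≥ 6.73.
At 6 places the error can reach 0.0346 m, but 7 places keeps it to 0.00346 m.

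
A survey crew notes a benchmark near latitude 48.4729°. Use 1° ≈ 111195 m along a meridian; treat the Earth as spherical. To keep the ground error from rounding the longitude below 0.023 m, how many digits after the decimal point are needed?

At 48.4729° one degree of longitude covers 111195 × cos 48.4729° ≈ 111195 × 0.6630 ≈ 73719.4 m.
With N decimal places the half-ulp bound is 0.5·10⁻ᴺ°, or 0.5·10⁻ᴺ × 73719.4 m on the ground.
Setting 36859.7 × 10⁻ᴺ ≤ 0.023 gives 10ᴺ ≥ 1.603e+06, i.e. N ≥ 6.20.
So 7 decimal places suffice (0.00369 m); 6 would allow up to 0.0369 m.

7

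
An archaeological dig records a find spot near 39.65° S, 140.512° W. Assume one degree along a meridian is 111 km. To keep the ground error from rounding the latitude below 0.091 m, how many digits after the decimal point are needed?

One degree of latitude covers 111000 m.
Rounding to N decimal places gives at most 0.5 × 10⁻ᴺ degrees of error, i.e. 0.5 × 10⁻ᴺ × 111000 m.
Need 0.5 × 111000 × 10⁻ᴺ ≤ 0.091 → 10⁻ᴺ ≤ 1.640e-06, so N ≥ 5.79.
So 6 decimal places suffice (0.0555 m); 5 would allow up to 0.555 m.

6 decimal places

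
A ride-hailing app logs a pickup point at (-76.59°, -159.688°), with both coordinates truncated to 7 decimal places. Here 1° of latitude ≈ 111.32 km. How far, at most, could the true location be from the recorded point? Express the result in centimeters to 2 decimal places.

1.14 centimeters

Truncating at 7 decimal places can drop up to a full unit in the last place, so each coordinate may be off by as much as 1e-07°.
N–S: 1e-07° × 111320 m/° = 0.011132 m.
Longitude error → 1e-07 × 111320 × cos 76.59° = 1e-07 × 111320 × 0.2319 ≈ 0.00258171 m.
The two errors are perpendicular, so the maximum displacement is √(0.011132² + 0.00258171²) ≈ 0.0114275 m.
That is 0.0114275 m = 1.1427 cm.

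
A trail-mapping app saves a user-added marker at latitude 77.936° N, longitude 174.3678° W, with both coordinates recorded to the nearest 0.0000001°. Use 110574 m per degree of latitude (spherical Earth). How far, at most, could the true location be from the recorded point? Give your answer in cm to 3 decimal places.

Rounding to 7 decimal places leaves each coordinate within ±5e-08° of the true value.
Latitude error → 5e-08 × 110574 = 0.0055287 m along the meridian.
E–W at 77.936°: 5e-08° × 110574 × cos 77.936° = 5e-08 × 110574 × 0.2090 ≈ 0.00115552 m.
Worst case both components are at the extreme and orthogonal: √(0.0055287² + 0.00115552²) ≈ 0.00564816 m.
That is 0.00564816 m = 0.56482 cm.

0.565 cm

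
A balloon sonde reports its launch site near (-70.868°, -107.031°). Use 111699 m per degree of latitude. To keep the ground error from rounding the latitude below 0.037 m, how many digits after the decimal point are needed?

7 decimal places

One degree of latitude covers 111699 m.
Rounding to N decimal places gives at most 0.5 × 10⁻ᴺ degrees of error, i.e. 0.5 × 10⁻ᴺ × 111699 m.
Setting 55849.5 × 10⁻ᴺ ≤ 0.037 gives 10ᴺ ≥ 1.509e+06, i.e. N ≥ 6.18.
N = 6 would give 0.0558 m (too coarse); N = 7 gives 0.00558 m ≤ 0.037 m.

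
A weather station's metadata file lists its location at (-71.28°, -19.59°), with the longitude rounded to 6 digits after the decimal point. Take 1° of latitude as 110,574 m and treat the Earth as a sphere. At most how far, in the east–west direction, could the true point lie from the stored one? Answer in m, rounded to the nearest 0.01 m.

0.02 m

Rounding to 6 decimal places leaves the longitude within ±5e-07° of the true value.
At latitude 71.28° a degree of longitude spans 110574 m × cos 71.28° = 110574 × 0.3209 ≈ 35488 m.
So at most 5e-07° × 35488 ≈ 0.017744 m east–west.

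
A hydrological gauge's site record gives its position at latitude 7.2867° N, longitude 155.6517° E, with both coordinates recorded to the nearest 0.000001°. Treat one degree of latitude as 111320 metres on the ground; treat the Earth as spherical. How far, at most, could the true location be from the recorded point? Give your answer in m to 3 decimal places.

Rounding to 6 decimal places leaves each coordinate within ±5e-07° of the true value.
Latitude error → 5e-07 × 111320 = 0.05566 m along the meridian.
Longitude error → 5e-07 × 111320 × cos 7.2867° = 5e-07 × 111320 × 0.9919 ≈ 0.0552105 m.
The two errors are perpendicular, so the maximum displacement is √(0.05566² + 0.0552105²) ≈ 0.0783979 m.

0.078 m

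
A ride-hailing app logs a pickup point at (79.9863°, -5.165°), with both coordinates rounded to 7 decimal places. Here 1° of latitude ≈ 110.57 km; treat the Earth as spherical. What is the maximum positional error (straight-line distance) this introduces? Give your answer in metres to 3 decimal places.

Rounding to 7 decimal places leaves each coordinate within ±5e-08° of the true value.
North–south component: 5e-08° × 110570 = 0.0055285 m.
E–W at 79.9863°: 5e-08° × 110570 × cos 79.9863° = 5e-08 × 110570 × 0.1739 ≈ 0.000961316 m.
The two errors are perpendicular, so the maximum displacement is √(0.0055285² + 0.000961316²) ≈ 0.00561146 m.

0.006 metres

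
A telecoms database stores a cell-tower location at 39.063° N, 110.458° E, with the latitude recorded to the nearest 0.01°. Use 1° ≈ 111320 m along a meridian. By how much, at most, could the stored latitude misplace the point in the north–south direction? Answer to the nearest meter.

Rounding to 2 decimal places leaves the latitude within ±0.005° of the true value.
Along the meridian that is 0.005° × 111320 m/° = 556.6 m.

557 meters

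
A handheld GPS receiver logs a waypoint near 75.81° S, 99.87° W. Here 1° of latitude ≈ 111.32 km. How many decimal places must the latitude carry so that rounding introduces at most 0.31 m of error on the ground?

One degree of latitude covers 111320 m.
N decimal places → at most half a unit in the last place, 0.5 × 10⁻ᴺ° = 111320/2 × 10⁻ᴺ m.
Setting 55660 × 10⁻ᴺ ≤ 0.31 gives 10ᴺ ≥ 1.795e+05, i.e. N ≥ 5.25.
So 6 decimal places suffice (0.0557 m); 5 would allow up to 0.557 m.

6 decimal places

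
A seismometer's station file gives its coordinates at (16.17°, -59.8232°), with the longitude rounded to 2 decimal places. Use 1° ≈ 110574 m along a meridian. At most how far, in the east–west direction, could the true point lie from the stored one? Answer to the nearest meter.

Rounding to 2 decimal places leaves the longitude within ±0.005° of the true value.
One degree of longitude at 16.17° is 110574 × cos 16.17° ≈ 110574 × 0.9604 = 106200 m.
East–west error: 0.005° × 106200 m/° ≈ 530.998 m.

531 meters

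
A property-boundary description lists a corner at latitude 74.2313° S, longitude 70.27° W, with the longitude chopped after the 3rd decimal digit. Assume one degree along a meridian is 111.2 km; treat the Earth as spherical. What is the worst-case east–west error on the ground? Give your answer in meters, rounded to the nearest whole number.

Truncating at 3 decimal places can drop up to a full unit in the last place, so the longitude may be off by as much as 0.001°.
One degree of longitude at 74.2313° is 111200 × cos 74.2313° ≈ 111200 × 0.2718 = 30219.1 m.
So at most 0.001° × 30219.1 ≈ 30.2191 m east–west.

30 meters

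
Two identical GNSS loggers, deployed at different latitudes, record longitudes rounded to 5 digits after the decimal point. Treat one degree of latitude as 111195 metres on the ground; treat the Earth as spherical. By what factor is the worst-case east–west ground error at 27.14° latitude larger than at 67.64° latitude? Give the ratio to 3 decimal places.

Rounding to 5 decimal places leaves the longitude within ±5e-06° of the true value.
Error at 27.14° = 5e-06° × 111195 × cos 27.14° ≈ 0.55597 × 0.8899 = 0.49476 m.
At 67.64°: 5e-06° × 111195 × cos 67.64° = 5e-06 × 111195 × 0.3804 ≈ 0.21151 m.
The ratio reduces to cos 27.14° / cos 67.64° = 0.8899/0.3804 ≈ 2.3392.

2.339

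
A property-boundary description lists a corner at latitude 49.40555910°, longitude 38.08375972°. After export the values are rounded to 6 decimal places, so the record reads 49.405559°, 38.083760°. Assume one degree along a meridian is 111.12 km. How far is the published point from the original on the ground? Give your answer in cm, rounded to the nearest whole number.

Δlat = 49.40555910 − 49.405559 = +0.00000010°; Δlon = 38.08375972 − 38.083760 = -0.00000028°.
N–S: 0.00000010° × 111120 m/° = 0.011112 m.
E–W at 49.4056°: -0.00000028° × 111120 × cos 49.4056° = -0.00000028 × 111120 × 0.6507 ≈ -0.0202456 m.
Combined displacement = (0.011112² + 0.0202456²)^½ ≈ 0.0230946 m.
That is 0.0230946 m = 2.3095 cm.

2 cm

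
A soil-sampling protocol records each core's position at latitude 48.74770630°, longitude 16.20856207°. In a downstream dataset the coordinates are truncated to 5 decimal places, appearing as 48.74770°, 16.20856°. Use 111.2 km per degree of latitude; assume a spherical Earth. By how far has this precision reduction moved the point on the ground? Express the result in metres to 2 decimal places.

The latitude changed by +0.00000630° and the longitude by +0.00000207°.
North–south shift: 0.00000630 × 111200 = 0.70056 m.
E–W at 48.7477°: 0.00000207° × 111200 × cos 48.7477° = 0.00000207 × 111200 × 0.6594 ≈ 0.151778 m.
Hypotenuse of the two orthogonal shifts: √(0.70056² + 0.151778²) = 0.716813 m.

0.72 metres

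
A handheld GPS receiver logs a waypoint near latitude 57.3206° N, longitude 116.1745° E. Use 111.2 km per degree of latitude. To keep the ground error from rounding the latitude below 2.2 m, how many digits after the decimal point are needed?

5

One degree of latitude covers 111200 m.
With N decimal places the half-ulp bound is 0.5·10⁻ᴺ°, or 0.5·10⁻ᴺ × 111200 m on the ground.
Need 0.5 × 111200 × 10⁻ᴺ ≤ 2.2 → 10⁻ᴺ ≤ 3.957e-05, so N ≥ 4.40.
N = 4 would give 5.56 m (too coarse); N = 5 gives 0.556 m ≤ 2.2 m.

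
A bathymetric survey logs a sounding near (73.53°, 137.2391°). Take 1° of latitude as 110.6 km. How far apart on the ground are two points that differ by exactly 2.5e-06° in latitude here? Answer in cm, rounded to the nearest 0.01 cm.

2.5e-06° × 110600 m/° = 0.2765 m.
That is 0.2765 m = 27.65 cm.

27.65 cm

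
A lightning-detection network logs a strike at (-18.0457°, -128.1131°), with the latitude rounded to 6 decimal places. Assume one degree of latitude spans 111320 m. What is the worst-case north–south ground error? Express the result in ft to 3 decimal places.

Rounding to 6 decimal places leaves the latitude within ±5e-07° of the true value.
North–south distance: 5e-07° × 111320 m/° = 0.05566 m.
In feet: 0.05566 m ÷ 0.3048 ≈ 0.18261 ft.

0.183 ft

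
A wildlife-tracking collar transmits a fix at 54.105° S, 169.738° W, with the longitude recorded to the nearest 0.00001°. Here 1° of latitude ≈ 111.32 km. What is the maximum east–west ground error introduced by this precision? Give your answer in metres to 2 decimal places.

0.33 metres

Rounding to 5 decimal places leaves the longitude within ±5e-06° of the true value.
At latitude 54.105° a degree of longitude spans 111320 m × cos 54.105° = 111320 × 0.5863 ≈ 65267.1 m.
So at most 5e-06° × 65267.1 ≈ 0.326336 m east–west.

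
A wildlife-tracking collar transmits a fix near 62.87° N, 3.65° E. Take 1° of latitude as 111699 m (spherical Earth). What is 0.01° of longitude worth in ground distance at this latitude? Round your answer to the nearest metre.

509 metres

One degree of longitude here spans 111699 × cos 62.87° = 111699 × 0.4560 ≈ 50936 m; 0.01° of that is 509.36 m.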